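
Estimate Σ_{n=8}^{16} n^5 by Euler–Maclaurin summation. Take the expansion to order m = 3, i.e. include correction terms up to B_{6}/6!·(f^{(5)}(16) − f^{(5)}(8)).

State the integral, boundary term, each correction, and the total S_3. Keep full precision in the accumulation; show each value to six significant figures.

∫_8^16 x^5 dx evaluates to 2.75251e+06.
½[f(8) + f(16)] = ½[32768.0 + 1.04858e+06] = 540672.
Running total after boundary: 3.29318e+06.
Order-1 term: 1/12 · (327680 − 20480.0) = 25600.0.
Partial sum through k=1: 3.31878e+06.
Order-2 term: −1/720 · (15360.0 − 3840.00) = -16.0000.
Partial sum through k=2: 3.31877e+06.
Order-3 term: 1/30240 · (120.000 − 120.000) = 0.00000.

S_3 ≈ 3.31877e+06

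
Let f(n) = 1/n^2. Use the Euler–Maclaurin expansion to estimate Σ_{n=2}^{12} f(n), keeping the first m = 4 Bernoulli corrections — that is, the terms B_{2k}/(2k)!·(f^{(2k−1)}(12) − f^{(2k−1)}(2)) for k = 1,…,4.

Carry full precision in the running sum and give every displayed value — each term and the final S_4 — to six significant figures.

S_4 ≈ 0.564955

∫_2^12 1/x^2 dx evaluates to 0.416667.
Endpoint term: (f(2) + f(12))/2 = (0.250000 + 0.00694444)/2 = 0.128472.
Integral + boundary = 0.545139.
k=1: B_{2}/(2)! × [f^{(1)}(12) − f^{(1)}(2)] = 1/12 × (-0.00115741 − (-0.250000)) = 0.0207369.
Running total after k=1: 0.565876.
k=2: B_{4}/(4)! × [f^{(3)}(12) − f^{(3)}(2)] = −1/720 × (-9.64506e-05 − (-0.750000)) = -0.00104153.
Running total after k=2: 0.564834.
k=3: B_{6}/(6)! × [f^{(5)}(12) − f^{(5)}(2)] = 1/30240 × (-2.00939e-05 − (-5.62500)) = 0.000186011.
Running total after k=3: 0.565020.
k=4: B_{8}/(8)! × [f^{(7)}(12) − f^{(7)}(2)] = −1/1209600 × (-7.81429e-06 − (-78.7500)) = -6.51042e-05.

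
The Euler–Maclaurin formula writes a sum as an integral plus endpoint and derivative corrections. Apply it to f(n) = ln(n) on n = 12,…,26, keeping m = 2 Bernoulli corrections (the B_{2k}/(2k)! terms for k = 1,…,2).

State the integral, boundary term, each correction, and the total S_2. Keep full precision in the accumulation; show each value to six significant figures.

S_2 ≈ 43.7594

The integral term ∫_12^26 ln(x) dx = 40.8916.
Endpoint term: (f(12) + f(26))/2 = (2.48491 + 3.25810)/2 = 2.87150.
So far: 43.7631.
Order-1 term: 1/12 · (0.0384615 − 0.0833333) = -0.00373932.
Partial sum through k=1: 43.7594.
Order-2 term: −1/720 · (0.000113792 − 0.00115741) = 1.44947e-06.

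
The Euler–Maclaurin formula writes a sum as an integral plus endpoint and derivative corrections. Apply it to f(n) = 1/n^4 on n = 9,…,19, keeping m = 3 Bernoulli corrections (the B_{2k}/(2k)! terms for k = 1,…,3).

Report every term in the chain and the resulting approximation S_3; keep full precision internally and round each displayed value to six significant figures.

S_3 ≈ 0.000494170

The integral term ∫_9^19 1/x^4 dx = 0.000408649.
Endpoint term: (f(9) + f(19))/2 = (0.000152416 + 7.67336e-06)/2 = 8.00446e-05.
Running total after boundary: 0.000488694.
k=1: B_{2}/(2)! × [f^{(1)}(19) − f^{(1)}(9)] = 1/12 × (-1.61544e-06 − (-6.77404e-05)) = 5.51041e-06.
Running total after k=1: 0.000494204.
k=2: B_{4}/(4)! × [f^{(3)}(19) − f^{(3)}(9)] = −1/720 × (-1.34247e-07 − (-2.50890e-05)) = -3.46594e-08.
Running total after k=2: 0.000494170.
k=3: B_{6}/(6)! × [f^{(5)}(19) − f^{(5)}(9)] = 1/30240 × (-2.08251e-08 − (-1.73455e-05)) = 5.72906e-10.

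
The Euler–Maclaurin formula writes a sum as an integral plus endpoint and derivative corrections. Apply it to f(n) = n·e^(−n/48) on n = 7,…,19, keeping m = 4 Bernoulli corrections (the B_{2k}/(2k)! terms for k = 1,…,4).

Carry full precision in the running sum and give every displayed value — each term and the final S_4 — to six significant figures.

S_4 ≈ 126.398

Integral: ∫_7^19 x·e^(−x/48) dx = 117.006.
Boundary: ½(f(7) + f(19)) = ½(6.05011 + 12.7893) = 9.41969.
So far: 126.426.
Order-1 term: 1/12 · (0.406676 − 0.738258) = -0.0276318.
Running total after k=1: 126.398.
Order-2 term: −1/720 · (0.000760813 − 0.00107069) = 4.30379e-07.
Running total after k=2: 126.398.
Order-3 term: 1/30240 · (5.83819e-07 − 7.90342e-07) = -6.82948e-12.
Running total after k=3: 126.398.
Order-4 term: −1/1209600 · (3.63465e-10 − 4.84365e-10) = 9.99504e-17.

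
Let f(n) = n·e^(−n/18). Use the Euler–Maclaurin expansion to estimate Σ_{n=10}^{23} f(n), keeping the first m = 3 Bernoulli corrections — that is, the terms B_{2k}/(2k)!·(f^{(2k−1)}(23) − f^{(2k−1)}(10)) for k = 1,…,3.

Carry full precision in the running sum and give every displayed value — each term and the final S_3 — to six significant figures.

S_3 ≈ 89.5693

Integral: ∫_10^23 x·e^(−x/18) dx = 83.5237.
Endpoint term: (f(10) + f(23))/2 = (5.73753 + 6.40908)/2 = 6.07331.
Running total after boundary: 89.5970.
Order-1 term: 1/12 · (-0.0774044 − 0.255002) = -0.0277005.
After k=1: 89.5693.
Order-2 term: −1/720 · (0.00148120 − 0.00432873) = 3.95491e-06.
After k=2: 89.5693.
Order-3 term: 1/30240 · (9.88053e-06 − 2.42914e-05) = -4.76550e-10.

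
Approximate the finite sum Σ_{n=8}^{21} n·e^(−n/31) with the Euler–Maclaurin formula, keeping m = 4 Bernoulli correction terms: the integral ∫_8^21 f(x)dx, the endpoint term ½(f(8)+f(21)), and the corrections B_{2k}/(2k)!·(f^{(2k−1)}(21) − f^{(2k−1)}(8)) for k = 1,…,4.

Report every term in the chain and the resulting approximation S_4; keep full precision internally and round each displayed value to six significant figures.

∫_8^21 x·e^(−x/31) dx evaluates to 115.231.
Boundary: ½(f(8) + f(21)) = ½(6.18036 + 10.6664) = 8.42341.
So far: 123.654.
Order-1 term: 1/12 · (0.163847 − 0.573179) = -0.0341110.
Partial sum through k=1: 123.620.
Order-2 term: −1/720 · (0.00122757 − 0.00220423) = 1.35647e-06.
Partial sum through k=2: 123.620.
Order-3 term: 1/30240 · (2.37737e-06 − 3.96673e-06) = -5.25583e-11.
Partial sum through k=3: 123.620.
Order-4 term: −1/1209600 · (3.61847e-09 − 5.86865e-09) = 1.86027e-15.

S_4 ≈ 123.620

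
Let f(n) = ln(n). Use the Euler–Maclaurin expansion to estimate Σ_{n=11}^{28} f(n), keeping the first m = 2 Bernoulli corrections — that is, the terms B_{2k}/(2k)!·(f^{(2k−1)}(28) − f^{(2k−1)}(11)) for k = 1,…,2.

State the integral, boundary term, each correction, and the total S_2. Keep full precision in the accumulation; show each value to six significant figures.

S_2 ≈ 52.7853

Integral: ∫_11^28 ln(x) dx = 49.9249.
½[f(11) + f(28)] = ½[2.39790 + 3.33220] = 2.86505.
So far: 52.7899.
Order-1 term: 1/12 · (0.0357143 − 0.0909091) = -0.00459957.
After k=1: 52.7853.
Order-2 term: −1/720 · (9.11079e-05 − 0.00150263) = 1.96045e-06.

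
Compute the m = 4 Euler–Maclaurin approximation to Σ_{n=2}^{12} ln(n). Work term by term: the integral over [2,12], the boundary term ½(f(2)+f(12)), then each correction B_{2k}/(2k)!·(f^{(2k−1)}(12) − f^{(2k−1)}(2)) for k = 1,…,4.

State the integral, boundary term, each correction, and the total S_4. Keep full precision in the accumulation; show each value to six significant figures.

S_4 ≈ 19.9872

Integral: ∫_2^12 ln(x) dx = 18.4326.
Endpoint term: (f(2) + f(12))/2 = (0.693147 + 2.48491)/2 = 1.58903.
So far: 20.0216.
Correction k=1: B_{2}/2! · (f^{(1)}(12) − f^{(1)}(2)) = 1/12 · (0.0833333 − 0.500000) = -0.0347222.
Partial sum through k=1: 19.9869.
Correction k=2: B_{4}/4! · (f^{(3)}(12) − f^{(3)}(2)) = −1/720 · (0.00115741 − 0.250000) = 0.000345615.
Partial sum through k=2: 19.9872.
Correction k=3: B_{6}/6! · (f^{(5)}(12) − f^{(5)}(2)) = 1/30240 · (9.64506e-05 − 0.750000) = -2.47984e-05.
Partial sum through k=3: 19.9872.
Correction k=4: B_{8}/8! · (f^{(7)}(12) − f^{(7)}(2)) = −1/1209600 · (2.00939e-05 − 5.62500) = 4.65028e-06.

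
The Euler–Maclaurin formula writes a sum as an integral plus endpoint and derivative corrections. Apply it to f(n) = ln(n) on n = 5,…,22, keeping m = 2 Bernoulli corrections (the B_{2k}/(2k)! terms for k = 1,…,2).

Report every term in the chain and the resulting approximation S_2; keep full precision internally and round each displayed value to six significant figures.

S_2 ≈ 45.2931

∫_5^22 ln(x) dx evaluates to 42.9557.
½[f(5) + f(22)] = ½[1.60944 + 3.09104] = 2.35024.
So far: 45.3060.
k=1: B_{2}/(2)! × [f^{(1)}(22) − f^{(1)}(5)] = 1/12 × (0.0454545 − 0.200000) = -0.0128788.
Running total after k=1: 45.2931.
k=2: B_{4}/(4)! × [f^{(3)}(22) − f^{(3)}(5)] = −1/720 × (0.000187829 − 0.0160000) = 2.19613e-05.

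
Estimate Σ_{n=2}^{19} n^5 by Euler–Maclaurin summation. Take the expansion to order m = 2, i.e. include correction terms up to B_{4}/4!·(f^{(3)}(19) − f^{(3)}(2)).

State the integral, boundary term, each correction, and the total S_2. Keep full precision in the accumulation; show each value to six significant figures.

S_2 ≈ 9.13330e+06

Integral: ∫_2^19 x^5 dx = 7.84097e+06.
Endpoint term: (f(2) + f(19))/2 = (32.0000 + 2.47610e+06)/2 = 1.23807e+06.
Running total after boundary: 9.07904e+06.
Correction k=1: B_{2}/2! · (f^{(1)}(19) − f^{(1)}(2)) = 1/12 · (651605 − 80.0000) = 54293.8.
Running total after k=1: 9.13333e+06.
Correction k=2: B_{4}/4! · (f^{(3)}(19) − f^{(3)}(2)) = −1/720 · (21660.0 − 240.000) = -29.7500.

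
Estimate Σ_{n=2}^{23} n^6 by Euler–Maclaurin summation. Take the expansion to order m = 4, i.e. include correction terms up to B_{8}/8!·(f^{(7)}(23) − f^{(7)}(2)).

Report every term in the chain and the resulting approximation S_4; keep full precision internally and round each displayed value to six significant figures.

S_4 ≈ 5.63638e+08

Integral: ∫_2^23 x^6 dx = 4.86404e+08.
½[f(2) + f(23)] = ½[64.0000 + 1.48036e+08] = 7.40180e+07.
Integral + boundary = 5.60422e+08.
k=1: B_{2}/(2)! × [f^{(1)}(23) − f^{(1)}(2)] = 1/12 × (3.86181e+07 − 192.000) = 3.21816e+06.
Partial sum through k=1: 5.63640e+08.
k=2: B_{4}/(4)! × [f^{(3)}(23) − f^{(3)}(2)] = −1/720 × (1.46004e+06 − 960.000) = -2026.50.
Partial sum through k=2: 5.63638e+08.
k=3: B_{6}/(6)! × [f^{(5)}(23) − f^{(5)}(2)] = 1/30240 × (16560.0 − 1440.00) = 0.500000.
Partial sum through k=3: 5.63638e+08.
k=4: B_{8}/(8)! × [f^{(7)}(23) − f^{(7)}(2)] = −1/1209600 × (0.00000 − 0.00000) = 0.00000.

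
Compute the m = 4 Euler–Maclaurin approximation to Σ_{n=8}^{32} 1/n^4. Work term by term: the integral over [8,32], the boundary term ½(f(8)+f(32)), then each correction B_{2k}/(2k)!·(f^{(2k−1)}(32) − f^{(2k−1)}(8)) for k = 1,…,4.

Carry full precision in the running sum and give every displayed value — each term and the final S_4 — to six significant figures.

The integral term ∫_8^32 1/x^4 dx = 0.000640869.
½[f(8) + f(32)] = ½[0.000244141 + 9.53674e-07] = 0.000122547.
Running total after boundary: 0.000763416.
k=1: B_{2}/(2)! × [f^{(1)}(32) − f^{(1)}(8)] = 1/12 × (-1.19209e-07 − (-0.000122070)) = 1.01626e-05.
After k=1: 0.000773579.
k=2: B_{4}/(4)! × [f^{(3)}(32) − f^{(3)}(8)] = −1/720 × (-3.49246e-09 − (-5.72205e-05)) = -7.94680e-08.
After k=2: 0.000773499.
k=3: B_{6}/(6)! × [f^{(5)}(32) − f^{(5)}(8)] = 1/30240 × (-1.90994e-10 − (-5.00679e-05)) = 1.65568e-09.
After k=3: 0.000773501.
k=4: B_{8}/(8)! × [f^{(7)}(32) − f^{(7)}(8)] = −1/1209600 × (-1.67866e-11 − (-7.04080e-05)) = -5.82076e-11.

S_4 ≈ 0.000773501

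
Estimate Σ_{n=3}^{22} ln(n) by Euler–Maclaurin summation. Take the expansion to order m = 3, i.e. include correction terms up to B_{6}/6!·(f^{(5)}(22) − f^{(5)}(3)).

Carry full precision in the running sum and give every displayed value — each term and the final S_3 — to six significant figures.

Integral: ∫_3^22 ln(x) dx = 45.7071.
Endpoint term: (f(3) + f(22))/2 = (1.09861 + 3.09104)/2 = 2.09483.
Running total after boundary: 47.8019.
k=1: B_{2}/(2)! × [f^{(1)}(22) − f^{(1)}(3)] = 1/12 × (0.0454545 − 0.333333) = -0.0239899.
After k=1: 47.7779.
k=2: B_{4}/(4)! × [f^{(3)}(22) − f^{(3)}(3)] = −1/720 × (0.000187829 − 0.0740741) = 0.000102620.
After k=2: 47.7780.
k=3: B_{6}/(6)! × [f^{(5)}(22) − f^{(5)}(3)] = 1/30240 × (4.65691e-06 − 0.0987654) = -3.26590e-06.

S_3 ≈ 47.7780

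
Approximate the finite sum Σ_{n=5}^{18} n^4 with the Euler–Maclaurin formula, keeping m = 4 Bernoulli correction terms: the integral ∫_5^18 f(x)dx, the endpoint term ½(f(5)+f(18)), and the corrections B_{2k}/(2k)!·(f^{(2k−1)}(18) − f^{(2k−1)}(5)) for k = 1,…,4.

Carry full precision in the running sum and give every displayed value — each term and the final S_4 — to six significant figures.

S_4 ≈ 431991

The integral term ∫_5^18 x^4 dx = 377289.
½[f(5) + f(18)] = ½[625.000 + 104976] = 52800.5.
So far: 430089.
k=1: B_{2}/(2)! × [f^{(1)}(18) − f^{(1)}(5)] = 1/12 × (23328.0 − 500.000) = 1902.33.
Running total after k=1: 431991.
k=2: B_{4}/(4)! × [f^{(3)}(18) − f^{(3)}(5)] = −1/720 × (432.000 − 120.000) = -0.433333.
Running total after k=2: 431991.
k=3: B_{6}/(6)! × [f^{(5)}(18) − f^{(5)}(5)] = 1/30240 × (0.00000 − 0.00000) = 0.00000.
Running total after k=3: 431991.
k=4: B_{8}/(8)! × [f^{(7)}(18) − f^{(7)}(5)] = −1/1209600 × (0.00000 − 0.00000) = 0.00000.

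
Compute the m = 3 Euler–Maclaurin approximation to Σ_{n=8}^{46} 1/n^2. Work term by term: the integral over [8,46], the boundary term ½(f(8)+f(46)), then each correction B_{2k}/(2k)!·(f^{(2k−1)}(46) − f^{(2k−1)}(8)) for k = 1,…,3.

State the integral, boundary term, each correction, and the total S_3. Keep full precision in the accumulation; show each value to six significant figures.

S_3 ≈ 0.111632

∫_8^46 1/x^2 dx evaluates to 0.103261.
Endpoint term: (f(8) + f(46))/2 = (0.0156250 + 0.000472590)/2 = 0.00804879.
So far: 0.111310.
Correction k=1: B_{2}/2! · (f^{(1)}(46) − f^{(1)}(8)) = 1/12 · (-2.05474e-05 − (-0.00390625)) = 0.000323809.
After k=1: 0.111633.
Correction k=2: B_{4}/4! · (f^{(3)}(46) − f^{(3)}(8)) = −1/720 · (-1.16526e-07 − (-0.000732422)) = -1.01709e-06.
After k=2: 0.111632.
Correction k=3: B_{6}/6! · (f^{(5)}(46) − f^{(5)}(8)) = 1/30240 · (-1.65207e-09 − (-0.000343323)) = 1.13532e-08.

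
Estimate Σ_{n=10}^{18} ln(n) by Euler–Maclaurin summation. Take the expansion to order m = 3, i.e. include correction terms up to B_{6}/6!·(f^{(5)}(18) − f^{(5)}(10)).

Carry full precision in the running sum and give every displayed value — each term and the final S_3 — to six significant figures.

∫_10^18 ln(x) dx evaluates to 21.0008.
½[f(10) + f(18)] = ½[2.30259 + 2.89037] = 2.59648.
Running total after boundary: 23.5973.
k=1: B_{2}/(2)! × [f^{(1)}(18) − f^{(1)}(10)] = 1/12 × (0.0555556 − 0.100000) = -0.00370370.
After k=1: 23.5936.
k=2: B_{4}/(4)! × [f^{(3)}(18) − f^{(3)}(10)] = −1/720 × (0.000342936 − 0.00200000) = 2.30148e-06.
After k=2: 23.5936.
k=3: B_{6}/(6)! × [f^{(5)}(18) − f^{(5)}(10)] = 1/30240 × (1.27013e-05 − 0.000240000) = -7.51649e-09.

S_3 ≈ 23.5936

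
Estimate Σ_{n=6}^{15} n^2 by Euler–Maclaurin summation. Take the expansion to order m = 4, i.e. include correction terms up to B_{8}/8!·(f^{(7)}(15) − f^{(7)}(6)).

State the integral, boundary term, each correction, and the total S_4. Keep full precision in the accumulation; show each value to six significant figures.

Integral: ∫_6^15 x^2 dx = 1053.00.
Endpoint term: (f(6) + f(15))/2 = (36.0000 + 225.000)/2 = 130.500.
Running total after boundary: 1183.50.
k=1: B_{2}/(2)! × [f^{(1)}(15) − f^{(1)}(6)] = 1/12 × (30.0000 − 12.0000) = 1.50000.
Partial sum through k=1: 1185.00.
k=2: B_{4}/(4)! × [f^{(3)}(15) − f^{(3)}(6)] = −1/720 × (0.00000 − 0.00000) = 0.00000.
Partial sum through k=2: 1185.00.
k=3: B_{6}/(6)! × [f^{(5)}(15) − f^{(5)}(6)] = 1/30240 × (0.00000 − 0.00000) = 0.00000.
Partial sum through k=3: 1185.00.
k=4: B_{8}/(8)! × [f^{(7)}(15) − f^{(7)}(6)] = −1/1209600 × (0.00000 − 0.00000) = 0.00000.

S_4 ≈ 1185.00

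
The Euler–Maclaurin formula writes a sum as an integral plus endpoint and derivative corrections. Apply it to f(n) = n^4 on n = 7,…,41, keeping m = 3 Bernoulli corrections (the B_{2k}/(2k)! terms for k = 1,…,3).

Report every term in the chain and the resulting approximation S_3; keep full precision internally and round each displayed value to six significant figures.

Integral: ∫_7^41 x^4 dx = 2.31679e+07.
Boundary: ½(f(7) + f(41)) = ½(2401.00 + 2.82576e+06) = 1.41408e+06.
Integral + boundary = 2.45820e+07.
Correction k=1: B_{2}/2! · (f^{(1)}(41) − f^{(1)}(7)) = 1/12 · (275684 − 1372.00) = 22859.3.
After k=1: 2.46048e+07.
Correction k=2: B_{4}/4! · (f^{(3)}(41) − f^{(3)}(7)) = −1/720 · (984.000 − 168.000) = -1.13333.
After k=2: 2.46048e+07.
Correction k=3: B_{6}/6! · (f^{(5)}(41) − f^{(5)}(7)) = 1/30240 · (0.00000 − 0.00000) = 0.00000.

S_3 ≈ 2.46048e+07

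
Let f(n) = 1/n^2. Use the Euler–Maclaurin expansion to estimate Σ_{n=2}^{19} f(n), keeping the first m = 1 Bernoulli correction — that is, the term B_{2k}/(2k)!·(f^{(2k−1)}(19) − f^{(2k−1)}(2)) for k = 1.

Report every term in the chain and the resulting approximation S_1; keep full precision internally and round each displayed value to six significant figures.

∫_2^19 1/x^2 dx evaluates to 0.447368.
Boundary: ½(f(2) + f(19)) = ½(0.250000 + 0.00277008) = 0.126385.
Integral + boundary = 0.573753.
Order-1 term: 1/12 · (-0.000291588 − (-0.250000)) = 0.0208090.

S_1 ≈ 0.594562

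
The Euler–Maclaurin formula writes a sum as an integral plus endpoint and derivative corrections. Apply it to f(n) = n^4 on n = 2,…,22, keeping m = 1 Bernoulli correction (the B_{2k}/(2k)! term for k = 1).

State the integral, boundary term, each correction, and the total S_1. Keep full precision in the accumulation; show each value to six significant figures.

The integral term ∫_2^22 x^4 dx = 1.03072e+06.
Endpoint term: (f(2) + f(22))/2 = (16.0000 + 234256)/2 = 117136.
So far: 1.14786e+06.
Order-1 term: 1/12 · (42592.0 − 32.0000) = 3546.67.

S_1 ≈ 1.15140e+06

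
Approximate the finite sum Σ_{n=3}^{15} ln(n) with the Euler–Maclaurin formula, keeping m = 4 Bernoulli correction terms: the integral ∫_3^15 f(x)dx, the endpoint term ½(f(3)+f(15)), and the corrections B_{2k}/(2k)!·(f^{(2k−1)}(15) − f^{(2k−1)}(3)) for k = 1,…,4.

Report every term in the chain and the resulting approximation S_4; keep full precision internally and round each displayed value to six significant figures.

S_4 ≈ 27.2061

∫_3^15 ln(x) dx evaluates to 25.3249.
Endpoint term: (f(3) + f(15))/2 = (1.09861 + 2.70805)/2 = 1.90333.
So far: 27.2282.
k=1: B_{2}/(2)! × [f^{(1)}(15) − f^{(1)}(3)] = 1/12 × (0.0666667 − 0.333333) = -0.0222222.
Running total after k=1: 27.2060.
k=2: B_{4}/(4)! × [f^{(3)}(15) − f^{(3)}(3)] = −1/720 × (0.000592593 − 0.0740741) = 0.000102058.
Running total after k=2: 27.2061.
k=3: B_{6}/(6)! × [f^{(5)}(15) − f^{(5)}(3)] = 1/30240 × (3.16049e-05 − 0.0987654) = -3.26501e-06.
Running total after k=3: 27.2061.
k=4: B_{8}/(8)! × [f^{(7)}(15) − f^{(7)}(3)] = −1/1209600 × (4.21399e-06 − 0.329218) = 2.72168e-07.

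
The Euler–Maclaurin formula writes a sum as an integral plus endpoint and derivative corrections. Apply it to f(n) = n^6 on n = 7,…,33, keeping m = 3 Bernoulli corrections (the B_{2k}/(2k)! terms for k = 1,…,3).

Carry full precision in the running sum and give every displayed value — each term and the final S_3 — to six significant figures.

S_3 ≈ 6.75358e+09

The integral term ∫_7^33 x^6 dx = 6.08823e+09.
Boundary: ½(f(7) + f(33)) = ½(117649 + 1.29147e+09) = 6.45793e+08.
Running total after boundary: 6.73402e+09.
k=1: B_{2}/(2)! × [f^{(1)}(33) − f^{(1)}(7)] = 1/12 × (2.34812e+08 − 100842) = 1.95593e+07.
Partial sum through k=1: 6.75358e+09.
k=2: B_{4}/(4)! × [f^{(3)}(33) − f^{(3)}(7)] = −1/720 × (4.31244e+06 − 41160.0) = -5932.33.
Partial sum through k=2: 6.75358e+09.
k=3: B_{6}/(6)! × [f^{(5)}(33) − f^{(5)}(7)] = 1/30240 × (23760.0 − 5040.00) = 0.619048.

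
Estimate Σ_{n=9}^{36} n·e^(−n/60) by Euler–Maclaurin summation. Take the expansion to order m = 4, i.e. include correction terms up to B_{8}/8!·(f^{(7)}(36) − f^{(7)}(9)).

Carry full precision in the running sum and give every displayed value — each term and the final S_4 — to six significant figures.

∫_9^36 x·e^(−x/60) dx evaluates to 402.176.
Boundary: ½(f(9) + f(36)) = ½(7.74637 + 19.7572) = 13.7518.
Running total after boundary: 415.928.
Correction k=1: B_{2}/2! · (f^{(1)}(36) − f^{(1)}(9)) = 1/12 · (0.219525 − 0.731602) = -0.0426731.
Running total after k=1: 415.885.
Correction k=2: B_{4}/4! · (f^{(3)}(36) − f^{(3)}(9)) = −1/720 · (0.000365874 − 0.000681394) = 4.38221e-07.
Running total after k=2: 415.885.
Correction k=3: B_{6}/6! · (f^{(5)}(36) − f^{(5)}(9)) = 1/30240 · (1.86325e-07 − 3.22101e-07) = -4.48996e-12.
Running total after k=3: 415.885.
Correction k=4: B_{8}/8! · (f^{(7)}(36) − f^{(7)}(9)) = −1/1209600 · (7.52828e-11 − 1.26369e-10) = 4.22336e-17.

S_4 ≈ 415.885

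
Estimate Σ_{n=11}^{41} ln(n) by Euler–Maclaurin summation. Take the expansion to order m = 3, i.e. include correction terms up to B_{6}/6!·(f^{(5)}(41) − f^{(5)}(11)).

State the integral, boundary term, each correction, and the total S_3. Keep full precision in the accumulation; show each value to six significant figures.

S_3 ≈ 98.9298

Integral: ∫_11^41 ln(x) dx = 95.8796.
½[f(11) + f(41)] = ½[2.39790 + 3.71357] = 3.05573.
So far: 98.9353.
Order-1 term: 1/12 · (0.0243902 − 0.0909091) = -0.00554324.
Partial sum through k=1: 98.9298.
Order-2 term: −1/720 · (2.90187e-05 − 0.00150263) = 2.04668e-06.
Partial sum through k=2: 98.9298.
Order-3 term: 1/30240 · (2.07153e-07 − 0.000149021) = -4.92110e-09.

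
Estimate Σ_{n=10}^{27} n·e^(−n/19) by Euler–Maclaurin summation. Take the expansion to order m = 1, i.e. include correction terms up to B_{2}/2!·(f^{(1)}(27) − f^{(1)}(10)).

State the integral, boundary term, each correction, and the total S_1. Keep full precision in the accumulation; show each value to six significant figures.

S_1 ≈ 120.664

The integral term ∫_10^27 x·e^(−x/19) dx = 114.483.
½[f(10) + f(27)] = ½[5.90778 + 6.51941] = 6.21359.
Integral + boundary = 120.696.
Correction k=1: B_{2}/2! · (f^{(1)}(27) − f^{(1)}(10)) = 1/12 · (-0.101667 − 0.279842) = -0.0317924.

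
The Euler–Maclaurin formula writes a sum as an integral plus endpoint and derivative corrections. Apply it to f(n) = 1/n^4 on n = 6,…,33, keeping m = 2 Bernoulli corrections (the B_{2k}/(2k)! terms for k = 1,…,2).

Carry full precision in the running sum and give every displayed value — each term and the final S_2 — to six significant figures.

Integral: ∫_6^33 1/x^4 dx = 0.00153393.
½[f(6) + f(33)] = ½[0.000771605 + 8.43226e-07] = 0.000386224.
Running total after boundary: 0.00192016.
Order-1 term: 1/12 · (-1.02209e-07 − (-0.000514403)) = 4.28584e-05.
After k=1: 0.00196302.
Order-2 term: −1/720 · (-2.81568e-09 − (-0.000428669)) = -5.95370e-07.

S_2 ≈ 0.00196242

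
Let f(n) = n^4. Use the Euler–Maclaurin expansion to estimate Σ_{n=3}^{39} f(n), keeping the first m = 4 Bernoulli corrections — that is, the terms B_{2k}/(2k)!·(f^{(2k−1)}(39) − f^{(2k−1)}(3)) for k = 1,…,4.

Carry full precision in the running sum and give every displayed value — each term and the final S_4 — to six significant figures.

S_4 ≈ 1.92213e+07

The integral term ∫_3^39 x^4 dx = 1.80448e+07.
Endpoint term: (f(3) + f(39))/2 = (81.0000 + 2.31344e+06)/2 = 1.15676e+06.
Running total after boundary: 1.92016e+07.
Correction k=1: B_{2}/2! · (f^{(1)}(39) − f^{(1)}(3)) = 1/12 · (237276 − 108.000) = 19764.0.
After k=1: 1.92213e+07.
Correction k=2: B_{4}/4! · (f^{(3)}(39) − f^{(3)}(3)) = −1/720 · (936.000 − 72.0000) = -1.20000.
After k=2: 1.92213e+07.
Correction k=3: B_{6}/6! · (f^{(5)}(39) − f^{(5)}(3)) = 1/30240 · (0.00000 − 0.00000) = 0.00000.
After k=3: 1.92213e+07.
Correction k=4: B_{8}/8! · (f^{(7)}(39) − f^{(7)}(3)) = −1/1209600 · (0.00000 − 0.00000) = 0.00000.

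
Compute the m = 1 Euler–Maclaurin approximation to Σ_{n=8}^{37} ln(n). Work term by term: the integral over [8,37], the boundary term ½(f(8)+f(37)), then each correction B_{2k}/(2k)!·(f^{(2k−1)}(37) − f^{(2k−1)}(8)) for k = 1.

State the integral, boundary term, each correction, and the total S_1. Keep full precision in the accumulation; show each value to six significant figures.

S_1 ≈ 90.8054

∫_8^37 ln(x) dx evaluates to 87.9684.
Endpoint term: (f(8) + f(37))/2 = (2.07944 + 3.61092)/2 = 2.84518.
Integral + boundary = 90.8136.
k=1: B_{2}/(2)! × [f^{(1)}(37) − f^{(1)}(8)] = 1/12 × (0.0270270 − 0.125000) = -0.00816441.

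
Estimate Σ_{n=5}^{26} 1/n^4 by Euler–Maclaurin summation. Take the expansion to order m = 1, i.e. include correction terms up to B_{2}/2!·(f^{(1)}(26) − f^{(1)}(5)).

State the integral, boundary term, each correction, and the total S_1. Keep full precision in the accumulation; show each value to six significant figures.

∫_5^26 1/x^4 dx evaluates to 0.00264770.
Endpoint term: (f(5) + f(26))/2 = (0.00160000 + 2.18830e-06)/2 = 0.000801094.
Integral + boundary = 0.00344880.
Correction k=1: B_{2}/2! · (f^{(1)}(26) − f^{(1)}(5)) = 1/12 · (-3.36661e-07 − (-0.00128000)) = 0.000106639.

S_1 ≈ 0.00355543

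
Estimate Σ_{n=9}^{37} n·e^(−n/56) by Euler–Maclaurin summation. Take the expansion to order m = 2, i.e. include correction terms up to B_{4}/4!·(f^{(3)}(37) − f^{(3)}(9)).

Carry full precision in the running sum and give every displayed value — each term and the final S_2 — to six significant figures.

S_2 ≈ 423.091

∫_9^37 x·e^(−x/56) dx evaluates to 409.749.
Boundary: ½(f(9) + f(37)) = ½(7.66382 + 19.1098) = 13.3868.
So far: 423.136.
Correction k=1: B_{2}/2! · (f^{(1)}(37) − f^{(1)}(9)) = 1/12 · (0.175235 − 0.714681) = -0.0449539.
After k=1: 423.091.
Correction k=2: B_{4}/4! · (f^{(3)}(37) − f^{(3)}(9)) = −1/720 · (0.000385268 − 0.000770967) = 5.35693e-07.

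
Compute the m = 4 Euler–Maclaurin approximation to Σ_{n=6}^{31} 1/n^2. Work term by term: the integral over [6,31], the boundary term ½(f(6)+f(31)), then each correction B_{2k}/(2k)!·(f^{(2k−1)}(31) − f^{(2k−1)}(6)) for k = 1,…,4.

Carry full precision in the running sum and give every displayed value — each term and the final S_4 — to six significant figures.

The integral term ∫_6^31 1/x^2 dx = 0.134409.
Endpoint term: (f(6) + f(31))/2 = (0.0277778 + 0.00104058)/2 = 0.0144092.
Running total after boundary: 0.148818.
Correction k=1: B_{2}/2! · (f^{(1)}(31) − f^{(1)}(6)) = 1/12 · (-6.71344e-05 − (-0.00925926)) = 0.000766010.
Partial sum through k=1: 0.149584.
Correction k=2: B_{4}/4! · (f^{(3)}(31) − f^{(3)}(6)) = −1/720 · (-8.38306e-07 − (-0.00308642)) = -4.28553e-06.
Partial sum through k=2: 0.149580.
Correction k=3: B_{6}/6! · (f^{(5)}(31) − f^{(5)}(6)) = 1/30240 · (-2.61698e-08 − (-0.00257202)) = 8.50526e-08.
Partial sum through k=3: 0.149580.
Correction k=4: B_{8}/8! · (f^{(7)}(31) − f^{(7)}(6)) = −1/1209600 · (-1.52498e-09 − (-0.00400091)) = -3.30763e-09.

S_4 ≈ 0.149580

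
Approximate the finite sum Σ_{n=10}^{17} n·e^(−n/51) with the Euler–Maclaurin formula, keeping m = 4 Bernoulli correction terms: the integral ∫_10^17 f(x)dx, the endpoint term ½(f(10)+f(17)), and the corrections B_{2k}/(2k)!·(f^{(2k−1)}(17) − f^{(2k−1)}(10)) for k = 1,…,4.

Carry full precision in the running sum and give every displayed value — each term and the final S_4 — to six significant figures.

S_4 ≈ 82.3339

∫_10^17 x·e^(−x/51) dx evaluates to 72.1489.
½[f(10) + f(17)] = ½[8.21948 + 12.1810] = 10.2003.
Running total after boundary: 82.3492.
Correction k=1: B_{2}/2! · (f^{(1)}(17) − f^{(1)}(10)) = 1/12 · (0.477688 − 0.660782) = -0.0152578.
Partial sum through k=1: 82.3339.
Correction k=2: B_{4}/4! · (f^{(3)}(17) − f^{(3)}(10)) = −1/720 · (0.000734621 − 0.000886073) = 2.10350e-07.
Partial sum through k=2: 82.3339.
Correction k=3: B_{6}/6! · (f^{(5)}(17) − f^{(5)}(10)) = 1/30240 · (4.94267e-07 − 5.83659e-07) = -2.95611e-12.
Partial sum through k=3: 82.3339.
Correction k=4: B_{8}/8! · (f^{(7)}(17) − f^{(7)}(10)) = −1/1209600 · (2.71471e-10 − 3.17821e-10) = 3.83187e-17.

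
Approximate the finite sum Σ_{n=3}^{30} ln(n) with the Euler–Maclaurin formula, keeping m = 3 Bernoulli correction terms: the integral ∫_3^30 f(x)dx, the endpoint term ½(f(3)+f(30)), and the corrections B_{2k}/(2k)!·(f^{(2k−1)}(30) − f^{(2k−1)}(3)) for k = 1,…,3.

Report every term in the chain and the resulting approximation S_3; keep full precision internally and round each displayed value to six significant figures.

∫_3^30 ln(x) dx evaluates to 71.7401.
½[f(3) + f(30)] = ½[1.09861 + 3.40120] = 2.24990.
So far: 73.9900.
Correction k=1: B_{2}/2! · (f^{(1)}(30) − f^{(1)}(3)) = 1/12 · (0.0333333 − 0.333333) = -0.0250000.
Partial sum through k=1: 73.9650.
Correction k=2: B_{4}/4! · (f^{(3)}(30) − f^{(3)}(3)) = −1/720 · (7.40741e-05 − 0.0740741) = 0.000102778.
Partial sum through k=2: 73.9651.
Correction k=3: B_{6}/6! · (f^{(5)}(30) − f^{(5)}(3)) = 1/30240 · (9.87654e-07 − 0.0987654) = -3.26602e-06.

S_3 ≈ 73.9651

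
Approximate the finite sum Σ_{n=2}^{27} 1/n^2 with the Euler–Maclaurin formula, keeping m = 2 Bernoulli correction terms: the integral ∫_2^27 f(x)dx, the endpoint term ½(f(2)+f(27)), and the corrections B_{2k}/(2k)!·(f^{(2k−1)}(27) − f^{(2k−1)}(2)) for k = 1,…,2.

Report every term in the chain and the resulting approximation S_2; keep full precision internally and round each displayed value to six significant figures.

S_2 ≈ 0.608432

∫_2^27 1/x^2 dx evaluates to 0.462963.
½[f(2) + f(27)] = ½[0.250000 + 0.00137174] = 0.125686.
Running total after boundary: 0.588649.
k=1: B_{2}/(2)! × [f^{(1)}(27) − f^{(1)}(2)] = 1/12 × (-0.000101611 − (-0.250000)) = 0.0208249.
After k=1: 0.609474.
k=2: B_{4}/(4)! × [f^{(3)}(27) − f^{(3)}(2)] = −1/720 × (-1.67260e-06 − (-0.750000)) = -0.00104166.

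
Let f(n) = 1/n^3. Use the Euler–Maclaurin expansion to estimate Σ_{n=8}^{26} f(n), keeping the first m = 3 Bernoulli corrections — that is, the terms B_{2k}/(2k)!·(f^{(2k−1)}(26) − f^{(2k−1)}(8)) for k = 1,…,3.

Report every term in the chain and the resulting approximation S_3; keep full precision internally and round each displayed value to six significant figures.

S_3 ≈ 0.00813804

∫_8^26 1/x^3 dx evaluates to 0.00707286.
Boundary: ½(f(8) + f(26)) = ½(0.00195312 + 5.68958e-05) = 0.00100501.
So far: 0.00807787.
k=1: B_{2}/(2)! × [f^{(1)}(26) − f^{(1)}(8)] = 1/12 × (-6.56490e-06 − (-0.000732422)) = 6.04881e-05.
Running total after k=1: 0.00813835.
k=2: B_{4}/(4)! × [f^{(3)}(26) − f^{(3)}(8)] = −1/720 × (-1.94228e-07 − (-0.000228882)) = -3.17622e-07.
Running total after k=2: 0.00813804.
k=3: B_{6}/(6)! × [f^{(5)}(26) − f^{(5)}(8)] = 1/30240 × (-1.20674e-08 − (-0.000150204)) = 4.96665e-09.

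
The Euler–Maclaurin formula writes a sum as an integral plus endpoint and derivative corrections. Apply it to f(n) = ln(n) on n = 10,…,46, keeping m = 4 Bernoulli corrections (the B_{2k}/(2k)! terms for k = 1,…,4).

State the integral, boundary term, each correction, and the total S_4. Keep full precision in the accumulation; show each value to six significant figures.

S_4 ≈ 120.151

Integral: ∫_10^46 ln(x) dx = 117.092.
½[f(10) + f(46)] = ½[2.30259 + 3.82864] = 3.06561.
Integral + boundary = 120.157.
Correction k=1: B_{2}/2! · (f^{(1)}(46) − f^{(1)}(10)) = 1/12 · (0.0217391 − 0.100000) = -0.00652174.
Partial sum through k=1: 120.151.
Correction k=2: B_{4}/4! · (f^{(3)}(46) − f^{(3)}(10)) = −1/720 · (2.05474e-05 − 0.00200000) = 2.74924e-06.
Partial sum through k=2: 120.151.
Correction k=3: B_{6}/6! · (f^{(5)}(46) − f^{(5)}(10)) = 1/30240 · (1.16526e-07 − 0.000240000) = -7.93265e-09.
Partial sum through k=3: 120.151.
Correction k=4: B_{8}/8! · (f^{(7)}(46) − f^{(7)}(10)) = −1/1209600 · (1.65207e-09 − 7.20000e-05) = 5.95224e-11.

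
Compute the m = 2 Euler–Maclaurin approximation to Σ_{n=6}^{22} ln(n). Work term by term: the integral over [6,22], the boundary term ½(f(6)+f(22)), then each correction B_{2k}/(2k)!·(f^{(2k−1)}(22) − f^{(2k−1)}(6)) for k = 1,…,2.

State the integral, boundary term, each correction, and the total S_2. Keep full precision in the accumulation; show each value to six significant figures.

∫_6^22 ln(x) dx evaluates to 41.2524.
Endpoint term: (f(6) + f(22))/2 = (1.79176 + 3.09104)/2 = 2.44140.
Integral + boundary = 43.6938.
k=1: B_{2}/(2)! × [f^{(1)}(22) − f^{(1)}(6)] = 1/12 × (0.0454545 − 0.166667) = -0.0101010.
After k=1: 43.6837.
k=2: B_{4}/(4)! × [f^{(3)}(22) − f^{(3)}(6)] = −1/720 × (0.000187829 − 0.00925926) = 1.25992e-05.

S_2 ≈ 43.6837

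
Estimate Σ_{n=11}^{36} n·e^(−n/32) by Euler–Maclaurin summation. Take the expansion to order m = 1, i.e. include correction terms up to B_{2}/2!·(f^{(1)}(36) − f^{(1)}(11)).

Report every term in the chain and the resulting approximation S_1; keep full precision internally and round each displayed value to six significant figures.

The integral term ∫_11^36 x·e^(−x/32) dx = 269.286.
½[f(11) + f(36)] = ½[7.80017 + 11.6875] = 9.74383.
Integral + boundary = 279.030.
Correction k=1: B_{2}/2! · (f^{(1)}(36) − f^{(1)}(11)) = 1/12 · (-0.0405816 − 0.465351) = -0.0421610.

S_1 ≈ 278.988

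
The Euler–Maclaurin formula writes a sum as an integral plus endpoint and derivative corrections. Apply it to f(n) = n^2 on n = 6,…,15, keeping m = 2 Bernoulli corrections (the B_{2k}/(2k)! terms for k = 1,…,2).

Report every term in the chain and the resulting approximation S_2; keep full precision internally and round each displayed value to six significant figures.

Integral: ∫_6^15 x^2 dx = 1053.00.
Boundary: ½(f(6) + f(15)) = ½(36.0000 + 225.000) = 130.500.
So far: 1183.50.
k=1: B_{2}/(2)! × [f^{(1)}(15) − f^{(1)}(6)] = 1/12 × (30.0000 − 12.0000) = 1.50000.
After k=1: 1185.00.
k=2: B_{4}/(4)! × [f^{(3)}(15) − f^{(3)}(6)] = −1/720 × (0.00000 − 0.00000) = 0.00000.

S_2 ≈ 1185.00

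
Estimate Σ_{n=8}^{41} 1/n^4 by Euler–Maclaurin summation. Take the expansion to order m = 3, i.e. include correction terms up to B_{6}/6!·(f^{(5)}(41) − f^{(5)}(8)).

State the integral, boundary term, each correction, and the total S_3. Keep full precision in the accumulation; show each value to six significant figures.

S_3 ≈ 0.000778544

Integral: ∫_8^41 1/x^4 dx = 0.000646205.
Boundary: ½(f(8) + f(41)) = ½(0.000244141 + 3.53887e-07) = 0.000122247.
So far: 0.000768452.
Order-1 term: 1/12 · (-3.45256e-08 − (-0.000122070)) = 1.01696e-05.
Partial sum through k=1: 0.000778622.
Order-2 term: −1/720 · (-6.16161e-10 − (-5.72205e-05)) = -7.94720e-08.
Partial sum through k=2: 0.000778543.
Order-3 term: 1/30240 · (-2.05265e-11 − (-5.00679e-05)) = 1.65568e-09.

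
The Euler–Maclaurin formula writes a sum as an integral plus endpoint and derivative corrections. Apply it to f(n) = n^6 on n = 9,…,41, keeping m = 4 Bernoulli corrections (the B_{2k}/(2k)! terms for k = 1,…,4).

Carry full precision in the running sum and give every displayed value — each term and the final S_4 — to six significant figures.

S_4 ≈ 3.02546e+10

Integral: ∫_9^41 x^6 dx = 2.78214e+10.
Boundary: ½(f(9) + f(41)) = ½(531441 + 4.75010e+09) = 2.37532e+09.
Integral + boundary = 3.01967e+10.
Correction k=1: B_{2}/2! · (f^{(1)}(41) − f^{(1)}(9)) = 1/12 · (6.95137e+08 − 354294) = 5.78986e+07.
Partial sum through k=1: 3.02546e+10.
Correction k=2: B_{4}/4! · (f^{(3)}(41) − f^{(3)}(9)) = −1/720 · (8.27052e+06 − 87480.0) = -11365.3.
Partial sum through k=2: 3.02546e+10.
Correction k=3: B_{6}/6! · (f^{(5)}(41) − f^{(5)}(9)) = 1/30240 · (29520.0 − 6480.00) = 0.761905.
Partial sum through k=3: 3.02546e+10.
Correction k=4: B_{8}/8! · (f^{(7)}(41) − f^{(7)}(9)) = −1/1209600 · (0.00000 − 0.00000) = 0.00000.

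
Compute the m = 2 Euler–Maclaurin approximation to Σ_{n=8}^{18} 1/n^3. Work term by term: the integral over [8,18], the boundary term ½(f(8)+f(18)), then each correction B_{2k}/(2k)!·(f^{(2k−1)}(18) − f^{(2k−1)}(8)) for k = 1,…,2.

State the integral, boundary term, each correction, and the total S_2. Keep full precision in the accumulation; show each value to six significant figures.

Integral: ∫_8^18 1/x^3 dx = 0.00626929.
Endpoint term: (f(8) + f(18))/2 = (0.00195312 + 0.000171468)/2 = 0.00106230.
Integral + boundary = 0.00733159.
Correction k=1: B_{2}/2! · (f^{(1)}(18) − f^{(1)}(8)) = 1/12 · (-2.85780e-05 − (-0.000732422)) = 5.86537e-05.
After k=1: 0.00739024.
Correction k=2: B_{4}/4! · (f^{(3)}(18) − f^{(3)}(8)) = −1/720 · (-1.76407e-06 − (-0.000228882)) = -3.15441e-07.

S_2 ≈ 0.00738992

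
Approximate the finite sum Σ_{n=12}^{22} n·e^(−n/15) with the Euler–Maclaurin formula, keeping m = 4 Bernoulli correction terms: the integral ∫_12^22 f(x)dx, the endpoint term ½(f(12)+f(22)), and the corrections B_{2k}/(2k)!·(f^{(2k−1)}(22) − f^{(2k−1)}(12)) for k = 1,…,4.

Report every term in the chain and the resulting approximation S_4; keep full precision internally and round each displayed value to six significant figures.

∫_12^22 x·e^(−x/15) dx evaluates to 53.9435.
½[f(12) + f(22)] = ½[5.39195 + 5.07525] = 5.23360.
Running total after boundary: 59.1771.
Correction k=1: B_{2}/2! · (f^{(1)}(22) − f^{(1)}(12)) = 1/12 · (-0.107657 − 0.0898658) = -0.0164602.
Partial sum through k=1: 59.1607.
Correction k=2: B_{4}/4! · (f^{(3)}(22) − f^{(3)}(12)) = −1/720 · (0.00157213 − 0.00439344) = 3.91848e-06.
Partial sum through k=2: 59.1607.
Correction k=3: B_{6}/6! · (f^{(5)}(22) − f^{(5)}(12)) = 1/30240 · (1.61011e-05 − 3.72777e-05) = -7.00285e-10.
Partial sum through k=3: 59.1607.
Correction k=4: B_{8}/8! · (f^{(7)}(22) − f^{(7)}(12)) = −1/1209600 · (1.12066e-07 − 2.44573e-07) = 1.09546e-13.

S_4 ≈ 59.1607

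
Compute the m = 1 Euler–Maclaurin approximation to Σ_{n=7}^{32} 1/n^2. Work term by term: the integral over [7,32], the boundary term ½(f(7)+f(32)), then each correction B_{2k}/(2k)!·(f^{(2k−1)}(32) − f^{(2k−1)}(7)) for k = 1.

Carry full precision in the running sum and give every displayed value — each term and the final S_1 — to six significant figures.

S_1 ≈ 0.122780

The integral term ∫_7^32 1/x^2 dx = 0.111607.
Endpoint term: (f(7) + f(32))/2 = (0.0204082 + 0.000976562)/2 = 0.0106924.
Running total after boundary: 0.122300.
Correction k=1: B_{2}/2! · (f^{(1)}(32) − f^{(1)}(7)) = 1/12 · (-6.10352e-05 − (-0.00583090)) = 0.000480822.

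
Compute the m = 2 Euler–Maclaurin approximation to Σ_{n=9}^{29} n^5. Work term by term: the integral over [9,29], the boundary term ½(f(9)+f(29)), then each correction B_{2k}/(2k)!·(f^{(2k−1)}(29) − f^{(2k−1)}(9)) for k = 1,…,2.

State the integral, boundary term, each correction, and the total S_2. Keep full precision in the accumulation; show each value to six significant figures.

Integral: ∫_9^29 x^5 dx = 9.90486e+07.
Endpoint term: (f(9) + f(29))/2 = (59049.0 + 2.05111e+07)/2 = 1.02851e+07.
Running total after boundary: 1.09334e+08.
Correction k=1: B_{2}/2! · (f^{(1)}(29) − f^{(1)}(9)) = 1/12 · (3.53640e+06 − 32805.0) = 291967.
After k=1: 1.09626e+08.
Correction k=2: B_{4}/4! · (f^{(3)}(29) − f^{(3)}(9)) = −1/720 · (50460.0 − 4860.00) = -63.3333.

S_2 ≈ 1.09626e+08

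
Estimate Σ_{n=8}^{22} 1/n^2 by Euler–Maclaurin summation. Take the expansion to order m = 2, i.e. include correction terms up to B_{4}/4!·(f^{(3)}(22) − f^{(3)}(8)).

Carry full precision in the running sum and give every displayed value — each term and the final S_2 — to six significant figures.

The integral term ∫_8^22 1/x^2 dx = 0.0795455.
Endpoint term: (f(8) + f(22))/2 = (0.0156250 + 0.00206612)/2 = 0.00884556.
So far: 0.0883910.
k=1: B_{2}/(2)! × [f^{(1)}(22) − f^{(1)}(8)] = 1/12 × (-0.000187829 − (-0.00390625)) = 0.000309868.
After k=1: 0.0887009.
k=2: B_{4}/(4)! × [f^{(3)}(22) − f^{(3)}(8)] = −1/720 × (-4.65691e-06 − (-0.000732422)) = -1.01078e-06.

S_2 ≈ 0.0886999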